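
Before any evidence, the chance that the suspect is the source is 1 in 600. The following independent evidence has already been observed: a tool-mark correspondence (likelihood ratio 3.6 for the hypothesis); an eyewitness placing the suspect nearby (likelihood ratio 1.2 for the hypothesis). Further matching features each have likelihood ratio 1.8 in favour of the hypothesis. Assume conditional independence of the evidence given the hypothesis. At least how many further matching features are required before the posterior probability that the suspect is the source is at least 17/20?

Prior odds = (1/600)/(599/600) = 1/599.
Combined Bayes factor of the evidence already in hand = 3.6 × 1.2 = 4.32.
Odds after that evidence = (1/599) × 4.32 = 108/14975.
Target odds = 0.85/0.15 = 17/3.
Need 1.8ⁿ ≥ 17/3 ÷ (108/14975) = 254575/324.
1.8¹¹ ≈642.684 falls short of 254575/324 but 1.8¹² ≈1156.83 reaches it, so n = 12.

12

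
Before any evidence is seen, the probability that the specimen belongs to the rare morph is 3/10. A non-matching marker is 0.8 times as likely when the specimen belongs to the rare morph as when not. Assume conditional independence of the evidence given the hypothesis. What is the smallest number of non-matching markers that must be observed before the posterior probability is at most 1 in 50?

Prior odds: 0.3 ÷ 0.7 = 3/7.
Likelihood ratio per non-matching marker = 0.8.
Target posterior odds = 0.02/0.98 = 1/49.
Need (3/7) × 0.8ⁿ ≤ 1/49, i.e. 0.8ⁿ ≤ 1/21.
0.8¹³ ≈0.0549756 is still above 1/21 but 0.8¹⁴ ≈0.0439805 is at or below it, so n = 14.

14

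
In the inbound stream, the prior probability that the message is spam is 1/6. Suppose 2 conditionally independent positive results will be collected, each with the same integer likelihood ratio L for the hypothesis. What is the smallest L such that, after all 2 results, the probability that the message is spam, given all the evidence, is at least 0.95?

10

Prior odds = (1/6)/(5/6) = 0.2.
Target odds = 0.95/0.05 = 19.
Need L² ≥ 19 ÷ 0.2 = 95.
9² = 81 < 95 ≤ 100 = 10², so L = 10.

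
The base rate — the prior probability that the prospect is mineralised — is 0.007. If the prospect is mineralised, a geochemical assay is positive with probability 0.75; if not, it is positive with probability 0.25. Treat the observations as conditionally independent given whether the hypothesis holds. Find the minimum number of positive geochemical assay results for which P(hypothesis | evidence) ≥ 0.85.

7

Prior odds: 0.007 ÷ 0.993 = 7/993.
Likelihood ratio of a positive = 0.75/0.25 = 3.
Target posterior odds = 0.85/0.15 = 17/3.
Need (7/993) × 3ⁿ ≥ 17/3, i.e. 3ⁿ ≥ 5627/7.
3⁶ = 729 falls short of 5627/7 but 3⁷ = 2187 reaches it, so n = 7.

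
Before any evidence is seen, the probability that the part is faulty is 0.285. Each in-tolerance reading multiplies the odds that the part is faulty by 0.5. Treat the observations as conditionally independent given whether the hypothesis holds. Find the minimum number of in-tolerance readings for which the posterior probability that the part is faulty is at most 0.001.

9

Prior odds = 0.285/0.715 = 57/143.
Likelihood ratio per in-tolerance reading = 0.5.
Target odds: 0.001 ÷ 0.999 = 1/999.
Require 0.5ⁿ ≤ 1/999 ÷ (57/143) = 143/56943.
0.5⁸ = 0.00390625 is still above 143/56943 but 0.5⁹ = 0.001953125 is at or below it, so n = 9.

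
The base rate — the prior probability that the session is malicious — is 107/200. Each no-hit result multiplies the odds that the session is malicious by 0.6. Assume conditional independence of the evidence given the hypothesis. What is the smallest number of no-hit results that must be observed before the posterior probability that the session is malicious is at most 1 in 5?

3

Prior odds: 0.535 ÷ 0.465 = 107/93.
Likelihood ratio per no-hit result = 0.6.
Target posterior odds = 0.2/0.8 = 0.25.
Need (107/93) × 0.6ⁿ ≤ 0.25, i.e. 0.6ⁿ ≤ 93/428.
0.6² = 0.36 is still above 93/428 but 0.6³ = 0.216 is at or below it, so n = 3.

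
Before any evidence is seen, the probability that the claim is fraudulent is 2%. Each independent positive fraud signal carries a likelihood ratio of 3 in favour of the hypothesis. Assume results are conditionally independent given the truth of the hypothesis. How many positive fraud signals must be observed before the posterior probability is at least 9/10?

Prior odds = 0.02/0.98 = 1/49.
Likelihood ratio per positive fraud signal = 3.
Target odds: 0.9 ÷ 0.1 = 9.
Require 3ⁿ ≥ 9 ÷ (1/49) = 441.
3⁵ = 243 falls short of 441 but 3⁶ = 729 reaches it, so n = 6.

6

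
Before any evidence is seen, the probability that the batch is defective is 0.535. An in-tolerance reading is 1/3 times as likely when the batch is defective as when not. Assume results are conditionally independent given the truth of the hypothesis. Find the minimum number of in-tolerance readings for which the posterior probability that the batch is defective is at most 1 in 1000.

7

Prior odds = 0.535/0.465 = 107/93.
Likelihood ratio per in-tolerance reading = 1/3.
Target odds: 0.001 ÷ 0.999 = 1/999.
Require (1/3)ⁿ ≤ 1/999 ÷ (107/93) = 31/35631.
(1/3)⁶ = 1/729 is still above 31/35631 but (1/3)⁷ = 1/2187 is at or below it, so n = 7.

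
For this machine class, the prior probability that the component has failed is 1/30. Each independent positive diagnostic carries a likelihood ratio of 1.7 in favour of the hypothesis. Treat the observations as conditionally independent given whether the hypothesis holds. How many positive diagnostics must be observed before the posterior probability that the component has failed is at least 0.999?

Prior odds = (1/30)/(29/30) = 1/29.
Likelihood ratio per positive diagnostic = 1.7.
Target odds: 0.999 ÷ 0.001 = 999.
Need (1/29) × 1.7ⁿ ≥ 999, i.e. 1.7ⁿ ≥ 28971.
1.7¹⁹ ≈23907.2 falls short of 28971 but 1.7²⁰ ≈40642.3 reaches it, so n = 20.

20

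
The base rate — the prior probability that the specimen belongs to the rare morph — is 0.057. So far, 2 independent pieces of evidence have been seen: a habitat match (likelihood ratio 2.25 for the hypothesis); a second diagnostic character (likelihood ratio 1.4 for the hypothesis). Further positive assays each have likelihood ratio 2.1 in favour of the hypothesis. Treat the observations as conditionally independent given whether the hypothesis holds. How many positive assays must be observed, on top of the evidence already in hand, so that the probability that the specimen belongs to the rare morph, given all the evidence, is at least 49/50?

8

Prior odds = 0.057/0.943 = 57/943.
Combined Bayes factor of the evidence already in hand = 2.25 × 1.4 = 3.15.
Odds after that evidence = (57/943) × 3.15 = 3591/18860.
Target odds = 0.98/0.02 = 49.
Need 2.1ⁿ ≥ 49 ÷ (3591/18860) = 132020/513.
2.1⁷ ≈180.109 falls short of 132020/513 but 2.1⁸ ≈378.229 reaches it, so n = 8.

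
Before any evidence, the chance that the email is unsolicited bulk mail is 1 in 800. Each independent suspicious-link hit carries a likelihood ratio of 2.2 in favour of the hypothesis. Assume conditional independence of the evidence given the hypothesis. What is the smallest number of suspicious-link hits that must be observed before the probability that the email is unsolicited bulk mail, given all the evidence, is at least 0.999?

18

Prior odds = 0.00125/0.99875 = 1/799.
Likelihood ratio per suspicious-link hit = 2.2.
Target posterior odds = 0.999/0.001 = 999.
Require 2.2ⁿ ≥ 999 ÷ (1/799) = 798201.
2.2¹⁷ ≈662500 falls short of 798201 but 2.2¹⁸ ≈1.4575e+06 reaches it, so n = 18.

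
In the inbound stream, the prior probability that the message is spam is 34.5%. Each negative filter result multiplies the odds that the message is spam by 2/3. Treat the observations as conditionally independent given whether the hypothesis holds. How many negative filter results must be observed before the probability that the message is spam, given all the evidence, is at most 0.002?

14

Prior odds: 0.345 ÷ 0.655 = 69/131.
Likelihood ratio per negative filter result = 2/3.
Target posterior odds = 0.002/0.998 = 1/499.
Need (69/131) × (2/3)ⁿ ≤ 1/499, i.e. (2/3)ⁿ ≤ 131/34431.
(2/3)¹³ = 8192/1594323 is still above 131/34431 but (2/3)¹⁴ = 16384/4782969 is at or below it, so n = 14.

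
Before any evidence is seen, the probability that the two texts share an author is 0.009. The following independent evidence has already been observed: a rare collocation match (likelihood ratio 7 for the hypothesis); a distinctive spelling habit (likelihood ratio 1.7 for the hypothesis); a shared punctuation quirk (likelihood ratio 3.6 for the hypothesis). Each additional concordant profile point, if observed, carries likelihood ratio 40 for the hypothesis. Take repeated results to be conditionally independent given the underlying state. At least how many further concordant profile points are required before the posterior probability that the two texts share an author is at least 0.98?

2

Prior odds = 0.009/0.991 = 9/991.
Combined Bayes factor of the evidence already in hand = 7 × 1.7 × 3.6 = 42.84.
Odds after that evidence = (9/991) × 42.84 = 9639/24775.
Target odds = 0.98/0.02 = 49.
Need 40ⁿ ≥ 49 ÷ (9639/24775) = 173425/1377.
40¹ = 40 falls short of 173425/1377 but 40² = 1600 reaches it, so n = 2.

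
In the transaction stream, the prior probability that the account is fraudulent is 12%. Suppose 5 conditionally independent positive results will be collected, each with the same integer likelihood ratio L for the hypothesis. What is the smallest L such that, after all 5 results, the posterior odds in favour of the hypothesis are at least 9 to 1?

Prior odds = 0.12/0.88 = 3/22.
Target odds = 9.
Need L⁵ ≥ 9 ÷ (3/22) = 66.
2⁵ = 32 < 66 ≤ 243 = 3⁵, so L = 3.

3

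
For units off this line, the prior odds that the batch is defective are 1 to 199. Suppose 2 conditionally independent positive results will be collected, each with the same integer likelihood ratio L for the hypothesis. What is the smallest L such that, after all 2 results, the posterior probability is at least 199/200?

199

Prior odds = 1/199.
Target odds = 0.995/0.005 = 199.
Need L² ≥ 199 ÷ (1/199) = 39601.
198² = 39204 < 39601 ≤ 39601 = 199², so L = 199.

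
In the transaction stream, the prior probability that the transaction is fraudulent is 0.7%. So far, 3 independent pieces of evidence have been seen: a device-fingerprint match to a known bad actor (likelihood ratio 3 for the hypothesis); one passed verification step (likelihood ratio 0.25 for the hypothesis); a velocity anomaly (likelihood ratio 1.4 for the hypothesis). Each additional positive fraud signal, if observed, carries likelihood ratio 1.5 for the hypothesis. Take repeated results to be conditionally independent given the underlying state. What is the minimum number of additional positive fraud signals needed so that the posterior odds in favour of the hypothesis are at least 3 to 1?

15

Prior odds = 0.007/0.993 = 7/993.
Combined Bayes factor of the evidence already in hand = 3 × 0.25 × 1.4 = 1.05.
Odds after that evidence = (7/993) × 1.05 = 49/6620.
Target odds = 3.
Need 1.5ⁿ ≥ 3 ÷ (49/6620) = 19860/49.
1.5¹⁴ = 4782969/16384 falls short of 19860/49 but 1.5¹⁵ = 14348907/32768 reaches it, so n = 15.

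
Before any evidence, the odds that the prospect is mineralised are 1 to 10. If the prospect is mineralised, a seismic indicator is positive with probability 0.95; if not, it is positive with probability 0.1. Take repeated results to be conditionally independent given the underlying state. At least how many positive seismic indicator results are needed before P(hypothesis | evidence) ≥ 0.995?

4

Prior odds = 0.1.
Likelihood ratio of a positive = 0.95/0.1 = 9.5.
Target posterior odds = 0.995/0.005 = 199.
Need 0.1 × 9.5ⁿ ≥ 199, i.e. 9.5ⁿ ≥ 1990.
9.5³ = 857.375 falls short of 1990 but 9.5⁴ = 8145.0625 reaches it, so n = 4.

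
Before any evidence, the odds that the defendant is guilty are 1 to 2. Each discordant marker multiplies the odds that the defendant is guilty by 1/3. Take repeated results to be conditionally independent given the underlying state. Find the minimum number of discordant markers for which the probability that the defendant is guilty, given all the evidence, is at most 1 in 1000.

Prior odds = 0.5.
Likelihood ratio per discordant marker = 1/3.
Target odds: 0.001 ÷ 0.999 = 1/999.
Need 0.5 × (1/3)ⁿ ≤ 1/999, i.e. (1/3)ⁿ ≤ 2/999.
(1/3)⁵ = 1/243 is still above 2/999 but (1/3)⁶ = 1/729 is at or below it, so n = 6.

6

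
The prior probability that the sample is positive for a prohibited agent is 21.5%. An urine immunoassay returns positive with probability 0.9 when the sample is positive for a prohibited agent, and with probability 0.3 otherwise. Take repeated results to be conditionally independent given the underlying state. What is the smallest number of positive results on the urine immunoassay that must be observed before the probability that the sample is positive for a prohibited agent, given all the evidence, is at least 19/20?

4

Prior odds = 0.215/0.785 = 43/157.
Likelihood ratio of a positive result = 0.9/0.3 = 3.
Target posterior odds = 0.95/0.05 = 19.
Need (43/157) × 3ⁿ ≥ 19, i.e. 3ⁿ ≥ 2983/43.
3³ = 27 falls short of 2983/43 but 3⁴ = 81 reaches it, so n = 4.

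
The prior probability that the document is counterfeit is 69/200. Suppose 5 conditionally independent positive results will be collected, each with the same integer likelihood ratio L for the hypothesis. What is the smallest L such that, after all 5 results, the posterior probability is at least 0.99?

3

Prior odds = 0.345/0.655 = 69/131.
Target odds = 0.99/0.01 = 99.
Need L⁵ ≥ 99 ÷ (69/131) = 4323/23.
2⁵ = 32 < 4323/23 ≤ 243 = 3⁵, so L = 3.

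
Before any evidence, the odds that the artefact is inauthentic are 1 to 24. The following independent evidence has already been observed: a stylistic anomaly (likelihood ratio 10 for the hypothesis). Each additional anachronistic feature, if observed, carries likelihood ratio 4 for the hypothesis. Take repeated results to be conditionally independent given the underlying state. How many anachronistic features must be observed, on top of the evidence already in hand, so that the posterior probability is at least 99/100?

Prior odds = 1/24.
Bayes factor of the evidence already in hand = 10.
Odds after that evidence = (1/24) × 10 = 5/12.
Target odds = 0.99/0.01 = 99.
Need 4ⁿ ≥ 99 ÷ (5/12) = 237.6.
4³ = 64 falls short of 237.6 but 4⁴ = 256 reaches it, so n = 4.

4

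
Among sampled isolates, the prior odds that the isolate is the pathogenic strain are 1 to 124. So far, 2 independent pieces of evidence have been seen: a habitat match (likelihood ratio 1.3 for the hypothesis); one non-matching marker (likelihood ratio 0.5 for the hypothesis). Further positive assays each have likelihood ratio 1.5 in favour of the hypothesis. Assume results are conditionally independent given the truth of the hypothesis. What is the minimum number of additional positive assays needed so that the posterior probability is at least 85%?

18

Prior odds = 1/124.
Combined Bayes factor of the evidence already in hand = 1.3 × 0.5 = 0.65.
Odds after that evidence = (1/124) × 0.65 = 13/2480.
Target odds = 0.85/0.15 = 17/3.
Need 1.5ⁿ ≥ 17/3 ÷ (13/2480) = 42160/39.
1.5¹⁷ = 129140163/131072 falls short of 42160/39 but 1.5¹⁸ = 387420489/262144 reaches it, so n = 18.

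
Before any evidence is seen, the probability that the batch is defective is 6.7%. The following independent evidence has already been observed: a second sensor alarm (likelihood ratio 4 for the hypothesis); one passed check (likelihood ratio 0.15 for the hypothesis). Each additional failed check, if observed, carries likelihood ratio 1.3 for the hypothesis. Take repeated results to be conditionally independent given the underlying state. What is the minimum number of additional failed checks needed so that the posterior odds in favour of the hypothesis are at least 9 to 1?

21

Prior odds = 0.067/0.933 = 67/933.
Combined Bayes factor of the evidence already in hand = 4 × 0.15 = 0.6.
Odds after that evidence = (67/933) × 0.6 = 67/1555.
Target odds = 9.
Need 1.3ⁿ ≥ 9 ÷ (67/1555) = 13995/67.
1.3²⁰ ≈190.05 falls short of 13995/67 but 1.3²¹ ≈247.065 reaches it, so n = 21.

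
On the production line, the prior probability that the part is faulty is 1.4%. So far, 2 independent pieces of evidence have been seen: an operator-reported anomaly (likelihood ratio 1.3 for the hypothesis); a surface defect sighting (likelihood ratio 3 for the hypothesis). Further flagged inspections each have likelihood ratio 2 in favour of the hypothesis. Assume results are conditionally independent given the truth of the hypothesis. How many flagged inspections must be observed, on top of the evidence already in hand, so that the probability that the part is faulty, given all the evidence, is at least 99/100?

Prior odds = 0.014/0.986 = 7/493.
Combined Bayes factor of the evidence already in hand = 1.3 × 3 = 3.9.
Odds after that evidence = (7/493) × 3.9 = 273/4930.
Target odds = 0.99/0.01 = 99.
Need 2ⁿ ≥ 99 ÷ (273/4930) = 162690/91.
2¹⁰ = 1024 falls short of 162690/91 but 2¹¹ = 2048 reaches it, so n = 11.

11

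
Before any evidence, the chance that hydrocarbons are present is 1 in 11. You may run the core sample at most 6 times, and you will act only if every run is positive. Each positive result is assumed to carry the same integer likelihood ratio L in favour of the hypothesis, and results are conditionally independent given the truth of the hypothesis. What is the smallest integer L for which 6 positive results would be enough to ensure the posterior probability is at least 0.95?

Prior odds = (1/11)/(10/11) = 0.1.
Target odds = 0.95/0.05 = 19.
Need L⁶ ≥ 19 ÷ 0.1 = 190.
2⁶ = 64 < 190 ≤ 729 = 3⁶, so L = 3.

3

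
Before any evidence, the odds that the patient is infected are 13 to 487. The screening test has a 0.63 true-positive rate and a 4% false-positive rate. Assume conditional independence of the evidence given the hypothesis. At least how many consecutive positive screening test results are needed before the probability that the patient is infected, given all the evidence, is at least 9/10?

3

Prior odds = 13/487.
Likelihood ratio of a positive result = 0.63/0.04 = 15.75.
Target odds: 0.9 ÷ 0.1 = 9.
Require 15.75ⁿ ≥ 9 ÷ (13/487) = 4383/13.
15.75² = 248.0625 falls short of 4383/13 but 15.75³ = 3906.984375 reaches it, so n = 3.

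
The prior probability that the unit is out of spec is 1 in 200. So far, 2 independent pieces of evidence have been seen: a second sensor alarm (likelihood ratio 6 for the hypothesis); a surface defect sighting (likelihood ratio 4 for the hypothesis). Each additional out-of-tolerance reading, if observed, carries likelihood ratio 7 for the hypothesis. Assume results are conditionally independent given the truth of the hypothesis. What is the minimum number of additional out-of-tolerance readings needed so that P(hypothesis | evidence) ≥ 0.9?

3

Prior odds = 0.005/0.995 = 1/199.
Combined Bayes factor of the evidence already in hand = 6 × 4 = 24.
Odds after that evidence = (1/199) × 24 = 24/199.
Target odds = 0.9/0.1 = 9.
Need 7ⁿ ≥ 9 ÷ (24/199) = 74.625.
7² = 49 falls short of 74.625 but 7³ = 343 reaches it, so n = 3.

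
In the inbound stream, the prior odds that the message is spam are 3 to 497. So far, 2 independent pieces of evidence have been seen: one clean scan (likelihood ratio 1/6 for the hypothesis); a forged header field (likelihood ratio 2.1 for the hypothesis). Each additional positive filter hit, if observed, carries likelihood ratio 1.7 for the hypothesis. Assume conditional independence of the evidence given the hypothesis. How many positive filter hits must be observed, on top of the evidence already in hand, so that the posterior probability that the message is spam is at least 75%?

Prior odds = 3/497.
Combined Bayes factor of the evidence already in hand = (1/6) × 2.1 = 0.35.
Odds after that evidence = (3/497) × 0.35 = 3/1420.
Target odds = 0.75/0.25 = 3.
Need 1.7ⁿ ≥ 3 ÷ (3/1420) = 1420.
1.7¹³ ≈990.458 falls short of 1420 but 1.7¹⁴ ≈1683.78 reaches it, so n = 14.

14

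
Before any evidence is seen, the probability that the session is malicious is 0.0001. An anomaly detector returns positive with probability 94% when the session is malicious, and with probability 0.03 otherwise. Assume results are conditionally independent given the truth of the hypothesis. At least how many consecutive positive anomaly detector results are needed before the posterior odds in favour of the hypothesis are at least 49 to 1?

4

Prior odds = 0.0001/0.9999 = 1/9999.
Likelihood ratio of a positive result = 0.94/0.03 = 94/3.
Target odds = 49.
Require (94/3)ⁿ ≥ 49 ÷ (1/9999) = 489951.
(94/3)³ = 830584/27 falls short of 489951 but (94/3)⁴ = 78074896/81 reaches it, so n = 4.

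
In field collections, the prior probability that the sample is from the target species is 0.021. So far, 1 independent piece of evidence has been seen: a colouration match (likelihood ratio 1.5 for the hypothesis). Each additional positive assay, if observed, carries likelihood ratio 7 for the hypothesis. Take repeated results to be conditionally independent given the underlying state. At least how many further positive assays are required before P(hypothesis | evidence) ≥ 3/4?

3

Prior odds = 0.021/0.979 = 21/979.
Bayes factor of the evidence already in hand = 1.5.
Odds after that evidence = (21/979) × 1.5 = 63/1958.
Target odds = 0.75/0.25 = 3.
Need 7ⁿ ≥ 3 ÷ (63/1958) = 1958/21.
7² = 49 falls short of 1958/21 but 7³ = 343 reaches it, so n = 3.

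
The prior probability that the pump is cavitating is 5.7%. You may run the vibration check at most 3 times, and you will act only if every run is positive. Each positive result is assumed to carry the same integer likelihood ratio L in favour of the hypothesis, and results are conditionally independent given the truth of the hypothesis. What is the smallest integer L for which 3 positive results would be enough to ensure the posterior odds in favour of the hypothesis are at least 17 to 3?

5

Prior odds = 0.057/0.943 = 57/943.
Target odds = 17/3.
Need L³ ≥ 17/3 ÷ (57/943) = 16031/171.
4³ = 64 < 16031/171 ≤ 125 = 5³, so L = 5.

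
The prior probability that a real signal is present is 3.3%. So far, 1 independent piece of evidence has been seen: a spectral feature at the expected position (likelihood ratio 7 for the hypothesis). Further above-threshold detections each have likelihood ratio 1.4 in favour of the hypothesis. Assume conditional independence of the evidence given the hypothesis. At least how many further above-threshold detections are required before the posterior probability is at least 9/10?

Prior odds = 0.033/0.967 = 33/967.
Bayes factor of the evidence already in hand = 7.
Odds after that evidence = (33/967) × 7 = 231/967.
Target odds = 0.9/0.1 = 9.
Need 1.4ⁿ ≥ 9 ÷ (231/967) = 2901/77.
1.4¹⁰ = 282475249/9765625 falls short of 2901/77 but 1.4¹¹ ≈40.4957 reaches it, so n = 11.

11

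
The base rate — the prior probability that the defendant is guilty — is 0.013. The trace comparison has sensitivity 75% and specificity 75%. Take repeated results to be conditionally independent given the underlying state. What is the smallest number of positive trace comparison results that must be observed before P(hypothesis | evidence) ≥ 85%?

6

Prior odds = 0.013/0.987 = 13/987.
False-positive rate = 1 − 0.75 = 0.25; likelihood ratio of a positive = 0.75/0.25 = 3.
Target odds: 0.85 ÷ 0.15 = 17/3.
Require 3ⁿ ≥ 17/3 ÷ (13/987) = 5593/13.
3⁵ = 243 falls short of 5593/13 but 3⁶ = 729 reaches it, so n = 6.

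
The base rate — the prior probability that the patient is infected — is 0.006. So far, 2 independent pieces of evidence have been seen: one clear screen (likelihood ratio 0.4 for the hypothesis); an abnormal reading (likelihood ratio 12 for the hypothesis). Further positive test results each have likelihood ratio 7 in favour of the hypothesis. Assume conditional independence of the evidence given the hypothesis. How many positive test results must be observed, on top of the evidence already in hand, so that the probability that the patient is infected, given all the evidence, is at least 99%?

5

Prior odds = 0.006/0.994 = 3/497.
Combined Bayes factor of the evidence already in hand = 0.4 × 12 = 4.8.
Odds after that evidence = (3/497) × 4.8 = 72/2485.
Target odds = 0.99/0.01 = 99.
Need 7ⁿ ≥ 99 ÷ (72/2485) = 3416.875.
7⁴ = 2401 falls short of 3416.875 but 7⁵ = 16807 reaches it, so n = 5.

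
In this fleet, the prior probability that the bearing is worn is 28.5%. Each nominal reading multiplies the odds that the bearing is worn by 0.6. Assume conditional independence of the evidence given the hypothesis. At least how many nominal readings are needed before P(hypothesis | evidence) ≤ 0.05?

Prior odds = 0.285/0.715 = 57/143.
Likelihood ratio per nominal reading = 0.6.
Target posterior odds = 0.05/0.95 = 1/19.
Require 0.6ⁿ ≤ 1/19 ÷ (57/143) = 143/1083.
0.6³ = 0.216 is still above 143/1083 but 0.6⁴ = 0.1296 is at or below it, so n = 4.

4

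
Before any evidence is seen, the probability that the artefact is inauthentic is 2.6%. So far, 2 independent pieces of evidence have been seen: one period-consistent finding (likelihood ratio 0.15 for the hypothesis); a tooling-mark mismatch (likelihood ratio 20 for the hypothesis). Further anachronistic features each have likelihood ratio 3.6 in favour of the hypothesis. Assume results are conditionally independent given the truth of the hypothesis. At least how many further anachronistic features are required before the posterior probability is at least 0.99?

6

Prior odds = 0.026/0.974 = 13/487.
Combined Bayes factor of the evidence already in hand = 0.15 × 20 = 3.
Odds after that evidence = (13/487) × 3 = 39/487.
Target odds = 0.99/0.01 = 99.
Need 3.6ⁿ ≥ 99 ÷ (39/487) = 16071/13.
3.6⁵ = 604.66176 falls short of 16071/13 but 3.6⁶ = 34012224/15625 reaches it, so n = 6.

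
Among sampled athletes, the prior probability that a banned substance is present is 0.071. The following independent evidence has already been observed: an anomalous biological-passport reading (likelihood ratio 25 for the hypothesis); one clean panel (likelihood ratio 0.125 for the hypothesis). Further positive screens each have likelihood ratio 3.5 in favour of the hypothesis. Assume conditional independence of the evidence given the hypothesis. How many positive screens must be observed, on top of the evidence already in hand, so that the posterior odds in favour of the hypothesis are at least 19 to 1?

4

Prior odds = 0.071/0.929 = 71/929.
Combined Bayes factor of the evidence already in hand = 25 × 0.125 = 3.125.
Odds after that evidence = (71/929) × 3.125 = 1775/7432.
Target odds = 19.
Need 3.5ⁿ ≥ 19 ÷ (1775/7432) = 141208/1775.
3.5³ = 42.875 falls short of 141208/1775 but 3.5⁴ = 150.0625 reaches it, so n = 4.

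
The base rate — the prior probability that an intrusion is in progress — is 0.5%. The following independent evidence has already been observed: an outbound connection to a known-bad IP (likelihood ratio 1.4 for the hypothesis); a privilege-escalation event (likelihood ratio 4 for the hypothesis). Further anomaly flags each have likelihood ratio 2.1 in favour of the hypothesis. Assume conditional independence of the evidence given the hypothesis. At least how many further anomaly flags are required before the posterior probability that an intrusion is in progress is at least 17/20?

Prior odds = 0.005/0.995 = 1/199.
Combined Bayes factor of the evidence already in hand = 1.4 × 4 = 5.6.
Odds after that evidence = (1/199) × 5.6 = 28/995.
Target odds = 0.85/0.15 = 17/3.
Need 2.1ⁿ ≥ 17/3 ÷ (28/995) = 16915/84.
2.1⁷ ≈180.109 falls short of 16915/84 but 2.1⁸ ≈378.229 reaches it, so n = 8.

8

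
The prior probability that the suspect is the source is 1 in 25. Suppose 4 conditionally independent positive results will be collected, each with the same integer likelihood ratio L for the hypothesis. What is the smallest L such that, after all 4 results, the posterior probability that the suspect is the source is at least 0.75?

3

Prior odds = 0.04/0.96 = 1/24.
Target odds = 0.75/0.25 = 3.
Need L⁴ ≥ 3 ÷ (1/24) = 72.
2⁴ = 16 < 72 ≤ 81 = 3⁴, so L = 3.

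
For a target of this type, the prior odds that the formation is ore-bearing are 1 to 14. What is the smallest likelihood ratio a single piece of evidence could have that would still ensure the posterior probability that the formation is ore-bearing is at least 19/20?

266

Prior odds = 1/14.
Target odds = 0.95/0.05 = 19.
Required Bayes factor = 19 ÷ (1/14) = 266.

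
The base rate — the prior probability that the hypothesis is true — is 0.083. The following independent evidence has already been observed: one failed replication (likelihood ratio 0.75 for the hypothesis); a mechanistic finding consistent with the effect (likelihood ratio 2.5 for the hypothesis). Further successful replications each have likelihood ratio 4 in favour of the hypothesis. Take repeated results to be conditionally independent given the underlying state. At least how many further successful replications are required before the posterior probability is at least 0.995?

6

Prior odds = 0.083/0.917 = 83/917.
Combined Bayes factor of the evidence already in hand = 0.75 × 2.5 = 1.875.
Odds after that evidence = (83/917) × 1.875 = 1245/7336.
Target odds = 0.995/0.005 = 199.
Need 4ⁿ ≥ 199 ÷ (1245/7336) = 1459864/1245.
4⁵ = 1024 falls short of 1459864/1245 but 4⁶ = 4096 reaches it, so n = 6.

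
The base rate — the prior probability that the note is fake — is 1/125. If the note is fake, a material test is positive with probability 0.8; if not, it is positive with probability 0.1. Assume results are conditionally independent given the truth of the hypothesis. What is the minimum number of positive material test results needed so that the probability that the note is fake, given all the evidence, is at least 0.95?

4

Prior odds = 0.008/0.992 = 1/124.
Likelihood ratio of a positive = 0.8/0.1 = 8.
Target odds: 0.95 ÷ 0.05 = 19.
Require 8ⁿ ≥ 19 ÷ (1/124) = 2356.
8³ = 512 falls short of 2356 but 8⁴ = 4096 reaches it, so n = 4.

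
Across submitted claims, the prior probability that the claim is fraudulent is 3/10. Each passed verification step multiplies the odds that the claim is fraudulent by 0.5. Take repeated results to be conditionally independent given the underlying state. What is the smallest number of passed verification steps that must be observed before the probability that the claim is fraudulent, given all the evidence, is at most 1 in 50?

Prior odds: 0.3 ÷ 0.7 = 3/7.
Likelihood ratio per passed verification step = 0.5.
Target odds: 0.02 ÷ 0.98 = 1/49.
Require 0.5ⁿ ≤ 1/49 ÷ (3/7) = 1/21.
0.5⁴ = 0.0625 is still above 1/21 but 0.5⁵ = 0.03125 is at or below it, so n = 5.

5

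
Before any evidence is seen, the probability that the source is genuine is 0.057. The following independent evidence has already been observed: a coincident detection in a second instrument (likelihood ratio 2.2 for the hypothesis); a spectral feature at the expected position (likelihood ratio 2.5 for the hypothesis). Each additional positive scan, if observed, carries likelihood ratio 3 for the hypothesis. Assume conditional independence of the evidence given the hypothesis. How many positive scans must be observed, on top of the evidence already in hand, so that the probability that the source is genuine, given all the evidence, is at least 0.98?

5

Prior odds = 0.057/0.943 = 57/943.
Combined Bayes factor of the evidence already in hand = 2.2 × 2.5 = 5.5.
Odds after that evidence = (57/943) × 5.5 = 627/1886.
Target odds = 0.98/0.02 = 49.
Need 3ⁿ ≥ 49 ÷ (627/1886) = 92414/627.
3⁴ = 81 falls short of 92414/627 but 3⁵ = 243 reaches it, so n = 5.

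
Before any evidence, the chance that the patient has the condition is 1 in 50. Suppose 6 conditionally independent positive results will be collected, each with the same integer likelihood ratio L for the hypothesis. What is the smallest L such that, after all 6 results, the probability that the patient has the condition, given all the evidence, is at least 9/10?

3

Prior odds = 0.02/0.98 = 1/49.
Target odds = 0.9/0.1 = 9.
Need L⁶ ≥ 9 ÷ (1/49) = 441.
2⁶ = 64 < 441 ≤ 729 = 3⁶, so L = 3.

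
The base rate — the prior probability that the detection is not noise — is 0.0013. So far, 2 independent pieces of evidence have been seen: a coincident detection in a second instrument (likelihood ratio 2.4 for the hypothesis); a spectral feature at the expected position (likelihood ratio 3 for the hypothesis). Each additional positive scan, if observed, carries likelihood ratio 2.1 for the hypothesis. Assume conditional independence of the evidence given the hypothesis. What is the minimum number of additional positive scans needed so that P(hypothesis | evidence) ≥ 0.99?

13

Prior odds = 0.0013/0.9987 = 13/9987.
Combined Bayes factor of the evidence already in hand = 2.4 × 3 = 7.2.
Odds after that evidence = (13/9987) × 7.2 = 156/16645.
Target odds = 0.99/0.01 = 99.
Need 2.1ⁿ ≥ 99 ÷ (156/16645) = 549285/52.
2.1¹² ≈7355.83 falls short of 549285/52 but 2.1¹³ ≈15447.2 reaches it, so n = 13.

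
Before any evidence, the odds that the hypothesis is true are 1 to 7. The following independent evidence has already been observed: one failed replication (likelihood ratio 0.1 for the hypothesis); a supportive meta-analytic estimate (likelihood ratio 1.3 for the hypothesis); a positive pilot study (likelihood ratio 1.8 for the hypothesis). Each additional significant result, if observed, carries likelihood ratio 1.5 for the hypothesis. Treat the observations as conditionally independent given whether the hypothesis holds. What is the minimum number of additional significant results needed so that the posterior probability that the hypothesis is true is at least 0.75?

Prior odds = 1/7.
Combined Bayes factor of the evidence already in hand = 0.1 × 1.3 × 1.8 = 0.234.
Odds after that evidence = (1/7) × 0.234 = 117/3500.
Target odds = 0.75/0.25 = 3.
Need 1.5ⁿ ≥ 3 ÷ (117/3500) = 3500/39.
1.5¹¹ = 177147/2048 falls short of 3500/39 but 1.5¹² = 531441/4096 reaches it, so n = 12.

12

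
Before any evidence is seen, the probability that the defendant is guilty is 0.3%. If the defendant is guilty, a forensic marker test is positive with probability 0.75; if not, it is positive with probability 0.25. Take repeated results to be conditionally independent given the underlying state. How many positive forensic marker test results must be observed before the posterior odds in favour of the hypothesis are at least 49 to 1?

9

Prior odds = 0.003/0.997 = 3/997.
Likelihood ratio of a positive = 0.75/0.25 = 3.
Target odds = 49.
Need (3/997) × 3ⁿ ≥ 49, i.e. 3ⁿ ≥ 48853/3.
3⁸ = 6561 falls short of 48853/3 but 3⁹ = 19683 reaches it, so n = 9.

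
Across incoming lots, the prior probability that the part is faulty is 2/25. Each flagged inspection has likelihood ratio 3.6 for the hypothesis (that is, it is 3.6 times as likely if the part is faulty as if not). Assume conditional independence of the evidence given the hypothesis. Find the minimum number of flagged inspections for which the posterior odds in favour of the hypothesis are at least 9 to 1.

4

Prior odds = 0.08/0.92 = 2/23.
Likelihood ratio per flagged inspection = 3.6.
Target odds = 9.
Require 3.6ⁿ ≥ 9 ÷ (2/23) = 103.5.
3.6³ = 46.656 falls short of 103.5 but 3.6⁴ = 167.9616 reaches it, so n = 4.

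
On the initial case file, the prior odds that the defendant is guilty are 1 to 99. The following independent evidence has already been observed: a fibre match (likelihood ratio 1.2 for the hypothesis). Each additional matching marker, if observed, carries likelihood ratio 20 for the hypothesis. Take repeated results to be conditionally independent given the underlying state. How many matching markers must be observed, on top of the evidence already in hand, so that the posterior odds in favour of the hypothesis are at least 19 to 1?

3

Prior odds = 1/99.
Bayes factor of the evidence already in hand = 1.2.
Odds after that evidence = (1/99) × 1.2 = 2/165.
Target odds = 19.
Need 20ⁿ ≥ 19 ÷ (2/165) = 1567.5.
20² = 400 falls short of 1567.5 but 20³ = 8000 reaches it, so n = 3.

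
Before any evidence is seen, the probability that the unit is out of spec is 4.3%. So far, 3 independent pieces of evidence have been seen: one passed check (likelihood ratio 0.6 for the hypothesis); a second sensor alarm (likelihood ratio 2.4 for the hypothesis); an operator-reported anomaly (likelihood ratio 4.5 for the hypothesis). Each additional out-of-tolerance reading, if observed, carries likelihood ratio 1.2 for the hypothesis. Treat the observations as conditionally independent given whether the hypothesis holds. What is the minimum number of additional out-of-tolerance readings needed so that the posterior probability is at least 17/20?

Prior odds = 0.043/0.957 = 43/957.
Combined Bayes factor of the evidence already in hand = 0.6 × 2.4 × 4.5 = 6.48.
Odds after that evidence = (43/957) × 6.48 = 2322/7975.
Target odds = 0.85/0.15 = 17/3.
Need 1.2ⁿ ≥ 17/3 ÷ (2322/7975) = 135575/6966.
1.2¹⁶ ≈18.4884 falls short of 135575/6966 but 1.2¹⁷ ≈22.1861 reaches it, so n = 17.

17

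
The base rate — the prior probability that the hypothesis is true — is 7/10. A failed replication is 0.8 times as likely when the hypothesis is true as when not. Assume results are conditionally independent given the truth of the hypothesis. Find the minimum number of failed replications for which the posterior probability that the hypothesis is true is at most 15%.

Prior odds: 0.7 ÷ 0.3 = 7/3.
Likelihood ratio per failed replication = 0.8.
Target posterior odds = 0.15/0.85 = 3/17.
Need (7/3) × 0.8ⁿ ≤ 3/17, i.e. 0.8ⁿ ≤ 9/119.
0.8¹¹ = 4194304/48828125 is still above 9/119 but 0.8¹² = 16777216/244140625 is at or below it, so n = 12.

12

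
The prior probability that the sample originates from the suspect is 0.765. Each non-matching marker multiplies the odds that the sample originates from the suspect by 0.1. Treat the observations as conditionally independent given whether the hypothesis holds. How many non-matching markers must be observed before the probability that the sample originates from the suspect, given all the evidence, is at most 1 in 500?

4

Prior odds = 0.765/0.235 = 153/47.
Likelihood ratio per non-matching marker = 0.1.
Target posterior odds = 0.002/0.998 = 1/499.
Require 0.1ⁿ ≤ 1/499 ÷ (153/47) = 47/76347.
0.1³ = 0.001 is still above 47/76347 but 0.1⁴ = 0.0001 is at or below it, so n = 4.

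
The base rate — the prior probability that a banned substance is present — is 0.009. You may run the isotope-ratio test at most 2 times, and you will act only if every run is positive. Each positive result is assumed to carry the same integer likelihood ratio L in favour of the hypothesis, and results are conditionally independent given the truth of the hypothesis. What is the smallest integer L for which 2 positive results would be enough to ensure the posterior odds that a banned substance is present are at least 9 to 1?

Prior odds = 0.009/0.991 = 9/991.
Target odds = 9.
Need L² ≥ 9 ÷ (9/991) = 991.
31² = 961 < 991 ≤ 1024 = 32², so L = 32.

32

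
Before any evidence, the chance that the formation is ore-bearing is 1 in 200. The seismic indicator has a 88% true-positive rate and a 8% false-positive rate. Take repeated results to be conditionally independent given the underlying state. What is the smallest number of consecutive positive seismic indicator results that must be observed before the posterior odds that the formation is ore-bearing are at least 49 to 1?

Prior odds = 0.005/0.995 = 1/199.
Likelihood ratio of a positive result = 0.88/0.08 = 11.
Target odds = 49.
Need (1/199) × 11ⁿ ≥ 49, i.e. 11ⁿ ≥ 9751.
11³ = 1331 falls short of 9751 but 11⁴ = 14641 reaches it, so n = 4.

4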